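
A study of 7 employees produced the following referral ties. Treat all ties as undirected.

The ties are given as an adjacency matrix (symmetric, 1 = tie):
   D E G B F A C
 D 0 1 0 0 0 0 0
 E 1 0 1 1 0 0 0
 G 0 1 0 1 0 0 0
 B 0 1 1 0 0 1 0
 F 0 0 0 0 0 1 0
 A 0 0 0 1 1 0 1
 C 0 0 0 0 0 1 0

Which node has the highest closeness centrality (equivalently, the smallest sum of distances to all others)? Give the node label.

Farness (sum of distances to all others) for each node — A:10, B:9, C:15, D:16, E:11, F:15, G:12.
The smallest farness is 9, for B, so B has the highest closeness.

B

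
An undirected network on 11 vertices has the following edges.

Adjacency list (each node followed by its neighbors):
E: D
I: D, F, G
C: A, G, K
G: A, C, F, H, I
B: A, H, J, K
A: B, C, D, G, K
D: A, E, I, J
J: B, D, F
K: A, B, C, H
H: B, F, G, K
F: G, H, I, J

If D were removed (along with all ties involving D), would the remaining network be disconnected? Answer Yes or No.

Removing D leaves {A, B, C, F, G, H, I, J, and K} with no path to {E}, so the network splits into 2 components. D is a cut vertex.

Yes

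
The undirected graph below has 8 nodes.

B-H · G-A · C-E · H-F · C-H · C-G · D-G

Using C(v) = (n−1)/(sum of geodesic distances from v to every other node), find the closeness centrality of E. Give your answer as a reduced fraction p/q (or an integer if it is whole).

7/17

Distances from E: A:3, B:3, C:1, D:3, F:3, G:2, H:2. Sum = 17.
n = 8, so closeness = 7/17.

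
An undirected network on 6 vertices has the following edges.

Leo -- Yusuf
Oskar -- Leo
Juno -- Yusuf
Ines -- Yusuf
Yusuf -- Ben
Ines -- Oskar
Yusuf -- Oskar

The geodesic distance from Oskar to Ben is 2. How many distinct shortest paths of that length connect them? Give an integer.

The shortest distance is 2, and the only length-2 path is Oskar–Yusuf–Ben. So there is exactly 1 shortest path.

1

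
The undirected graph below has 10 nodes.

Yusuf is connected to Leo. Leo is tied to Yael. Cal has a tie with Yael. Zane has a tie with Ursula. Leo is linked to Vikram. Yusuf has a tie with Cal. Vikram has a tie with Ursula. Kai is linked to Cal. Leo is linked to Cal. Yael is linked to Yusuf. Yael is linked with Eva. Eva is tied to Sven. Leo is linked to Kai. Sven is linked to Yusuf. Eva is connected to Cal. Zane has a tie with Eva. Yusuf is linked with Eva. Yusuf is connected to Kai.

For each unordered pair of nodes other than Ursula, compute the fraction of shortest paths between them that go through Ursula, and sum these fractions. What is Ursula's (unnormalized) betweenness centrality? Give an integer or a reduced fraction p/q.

3/2

Pairs whose geodesics pass through Ursula — Zane–Vikram: 1; Zane–Leo: 1/4; Vikram–Eva: 1/4.
All other pairs contribute 0.
Summing the contributions gives betweenness(Ursula) = 3/2.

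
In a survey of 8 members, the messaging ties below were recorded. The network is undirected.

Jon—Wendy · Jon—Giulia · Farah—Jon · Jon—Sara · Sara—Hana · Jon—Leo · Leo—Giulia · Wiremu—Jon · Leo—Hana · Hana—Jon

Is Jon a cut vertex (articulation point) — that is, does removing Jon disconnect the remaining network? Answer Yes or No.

Yes

Removing Jon leaves {Giulia, Hana, Leo, and Sara} with no path to {Wendy}, so the network splits into 4 components. Jon is a cut vertex.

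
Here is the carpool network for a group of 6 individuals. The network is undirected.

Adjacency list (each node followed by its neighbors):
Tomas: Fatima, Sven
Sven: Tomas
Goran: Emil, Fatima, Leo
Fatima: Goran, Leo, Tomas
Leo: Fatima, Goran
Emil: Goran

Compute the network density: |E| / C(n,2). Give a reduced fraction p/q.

2/5

There are 6 edges and 6 nodes, so the maximum possible is C(6,2) = 15.
Density = 6/15 = 2/5.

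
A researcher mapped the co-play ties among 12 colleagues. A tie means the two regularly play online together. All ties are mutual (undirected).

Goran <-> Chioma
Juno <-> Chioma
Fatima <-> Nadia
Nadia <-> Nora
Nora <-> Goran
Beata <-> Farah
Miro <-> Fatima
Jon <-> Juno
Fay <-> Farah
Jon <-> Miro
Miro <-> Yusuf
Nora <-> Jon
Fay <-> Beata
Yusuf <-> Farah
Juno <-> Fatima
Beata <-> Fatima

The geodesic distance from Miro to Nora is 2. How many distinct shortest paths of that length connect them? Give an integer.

1

The shortest distance is 2, and the only length-2 path is Miro–Jon–Nora. So there is exactly 1 shortest path.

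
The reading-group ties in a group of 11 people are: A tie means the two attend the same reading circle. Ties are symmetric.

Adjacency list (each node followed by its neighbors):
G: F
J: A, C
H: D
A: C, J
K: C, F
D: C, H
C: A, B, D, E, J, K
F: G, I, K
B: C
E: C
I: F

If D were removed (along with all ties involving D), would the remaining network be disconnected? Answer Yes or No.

Removing D leaves {H} with no path to {A, B, C, E, F, G, I, J, and K}, so the network splits into 2 components. D is a cut vertex.

Yes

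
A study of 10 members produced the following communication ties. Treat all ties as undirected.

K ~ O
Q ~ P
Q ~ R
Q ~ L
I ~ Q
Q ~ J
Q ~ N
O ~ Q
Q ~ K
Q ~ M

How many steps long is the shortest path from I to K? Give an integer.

One shortest route is I – Q – K, which uses 2 edges, and I and K are not directly tied, so nothing shorter exists. So d(I,K) = 2.

2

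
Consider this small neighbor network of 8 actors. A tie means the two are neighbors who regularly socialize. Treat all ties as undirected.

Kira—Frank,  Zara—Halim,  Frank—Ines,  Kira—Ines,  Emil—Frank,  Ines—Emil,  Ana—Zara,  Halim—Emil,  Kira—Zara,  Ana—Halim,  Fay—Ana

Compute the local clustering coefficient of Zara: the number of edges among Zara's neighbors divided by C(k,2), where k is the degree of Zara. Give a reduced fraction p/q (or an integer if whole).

Zara's neighbors: Ana, Halim, and Kira (k = 3).
Possible neighbor pairs: C(3,2) = 3. Edges among them: Ana–Halim → e = 1.
Clustering(Zara) = 1/3.

1/3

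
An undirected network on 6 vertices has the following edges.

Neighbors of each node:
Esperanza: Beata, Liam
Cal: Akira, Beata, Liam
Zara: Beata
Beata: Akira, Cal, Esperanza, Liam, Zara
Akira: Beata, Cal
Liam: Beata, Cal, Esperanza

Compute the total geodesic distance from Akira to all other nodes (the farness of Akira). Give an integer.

8

Distances from Akira: Beata:1, Cal:1, Esperanza:2, Liam:2, Zara:2.
Sum = 1 + 1 + 2 + 2 + 2 = 8.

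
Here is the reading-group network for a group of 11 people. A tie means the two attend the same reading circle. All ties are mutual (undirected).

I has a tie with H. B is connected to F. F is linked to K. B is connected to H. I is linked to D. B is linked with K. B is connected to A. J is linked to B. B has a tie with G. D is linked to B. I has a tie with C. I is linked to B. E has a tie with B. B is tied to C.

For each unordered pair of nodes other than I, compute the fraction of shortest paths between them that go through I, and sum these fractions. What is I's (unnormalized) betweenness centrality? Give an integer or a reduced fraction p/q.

3/2

Pairs whose geodesics pass through I — C–H: 1/2; C–D: 1/2; H–D: 1/2.
All other pairs contribute 0.
Summing the contributions gives betweenness(I) = 3/2.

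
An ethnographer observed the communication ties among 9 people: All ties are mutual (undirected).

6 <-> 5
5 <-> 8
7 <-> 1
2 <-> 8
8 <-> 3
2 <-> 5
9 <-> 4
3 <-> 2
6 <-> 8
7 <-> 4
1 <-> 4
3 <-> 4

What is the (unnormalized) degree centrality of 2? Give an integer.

2 is directly tied to 3, 5, and 8. That is 3 neighbors, so the degree of 2 is 3.

3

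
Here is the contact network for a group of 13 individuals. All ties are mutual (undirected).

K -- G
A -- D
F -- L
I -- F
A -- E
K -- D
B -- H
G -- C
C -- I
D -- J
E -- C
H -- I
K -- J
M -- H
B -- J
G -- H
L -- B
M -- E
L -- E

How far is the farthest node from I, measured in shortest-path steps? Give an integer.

4

Distances from I: A:3, B:2, C:1, D:4, E:2, F:1, G:2, H:1, J:3, K:3, L:2, M:2.
The largest is 4 (to D), so the eccentricity of I is 4.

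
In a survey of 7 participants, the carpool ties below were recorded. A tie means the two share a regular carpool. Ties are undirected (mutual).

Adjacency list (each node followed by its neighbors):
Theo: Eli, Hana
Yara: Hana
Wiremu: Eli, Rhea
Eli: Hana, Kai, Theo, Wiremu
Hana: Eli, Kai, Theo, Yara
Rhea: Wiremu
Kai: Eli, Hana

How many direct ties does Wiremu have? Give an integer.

2

Wiremu is directly tied to Eli and Rhea. That is 2 neighbors, so the degree of Wiremu is 2.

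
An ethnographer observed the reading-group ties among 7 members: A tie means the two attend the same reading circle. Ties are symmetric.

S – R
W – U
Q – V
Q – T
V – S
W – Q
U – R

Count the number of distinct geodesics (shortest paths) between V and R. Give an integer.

1

The shortest distance is 2, and the only length-2 path is V–S–R. So there is exactly 1 shortest path.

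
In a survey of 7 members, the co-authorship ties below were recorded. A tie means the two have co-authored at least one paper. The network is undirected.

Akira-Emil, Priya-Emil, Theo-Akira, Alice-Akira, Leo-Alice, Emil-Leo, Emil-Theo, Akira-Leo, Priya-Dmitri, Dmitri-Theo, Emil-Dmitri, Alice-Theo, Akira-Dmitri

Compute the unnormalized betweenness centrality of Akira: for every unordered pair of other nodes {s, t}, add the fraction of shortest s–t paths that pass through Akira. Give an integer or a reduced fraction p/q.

31/15

Pairs whose geodesics pass through Akira — Alice–Priya: 2/5; Alice–Emil: 1/3; Alice–Dmitri: 1/2; Theo–Leo: 1/3; Dmitri–Leo: 1/2.
All other pairs contribute 0.
Summing the contributions gives betweenness(Akira) = 31/15.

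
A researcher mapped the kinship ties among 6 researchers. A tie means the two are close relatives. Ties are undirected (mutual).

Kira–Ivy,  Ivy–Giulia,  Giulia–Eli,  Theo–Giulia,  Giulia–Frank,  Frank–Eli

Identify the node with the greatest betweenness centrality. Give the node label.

Unnormalized betweenness of each node: Eli:0, Frank:0, Giulia:8, Ivy:4, Kira:0, Theo:0.
Giulia has the largest value, 8, making it the main broker — the node through which the most shortest paths run.

Giulia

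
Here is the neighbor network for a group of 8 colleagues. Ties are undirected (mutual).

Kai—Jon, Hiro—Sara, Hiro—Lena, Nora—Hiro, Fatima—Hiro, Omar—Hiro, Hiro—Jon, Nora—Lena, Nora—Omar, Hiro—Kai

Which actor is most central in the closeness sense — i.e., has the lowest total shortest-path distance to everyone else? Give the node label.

Farness (sum of distances to all others) for each node — Fatima:13, Hiro:7, Jon:12, Kai:12, Lena:12, Nora:11, Omar:12, Sara:13.
The smallest farness is 7, for Hiro, so Hiro has the highest closeness.

Hiro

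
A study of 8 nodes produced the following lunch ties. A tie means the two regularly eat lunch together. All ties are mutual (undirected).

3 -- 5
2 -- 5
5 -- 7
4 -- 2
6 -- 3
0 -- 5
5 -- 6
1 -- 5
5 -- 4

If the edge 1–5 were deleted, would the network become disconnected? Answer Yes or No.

Without the 1–5 edge there is no alternate route between 1 and 5, so the network disconnects. It is a bridge.

Yes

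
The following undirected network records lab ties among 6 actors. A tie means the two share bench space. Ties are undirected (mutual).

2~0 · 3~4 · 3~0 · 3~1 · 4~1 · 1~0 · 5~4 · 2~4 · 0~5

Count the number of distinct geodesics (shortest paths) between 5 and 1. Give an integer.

The shortest distance is 2. The length-2 paths are: 5–4–1; 5–0–1.
That gives 2 distinct shortest paths.

2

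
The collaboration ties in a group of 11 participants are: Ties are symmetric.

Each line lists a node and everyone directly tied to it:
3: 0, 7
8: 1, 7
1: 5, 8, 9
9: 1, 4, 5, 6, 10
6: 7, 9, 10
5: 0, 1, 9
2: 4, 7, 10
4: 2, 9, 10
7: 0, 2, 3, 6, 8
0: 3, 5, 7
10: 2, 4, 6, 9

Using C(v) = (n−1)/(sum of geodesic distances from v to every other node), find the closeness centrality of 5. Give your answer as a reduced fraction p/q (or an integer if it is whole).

5/9

Distances from 5: 0:1, 1:1, 2:3, 3:2, 4:2, 6:2, 7:2, 8:2, 9:1, 10:2. Sum = 18.
n = 11, so closeness = 10/18 = 5/9.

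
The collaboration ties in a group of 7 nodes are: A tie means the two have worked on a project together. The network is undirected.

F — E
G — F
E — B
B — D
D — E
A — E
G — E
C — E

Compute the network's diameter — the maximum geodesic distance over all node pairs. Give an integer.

2

Eccentricity of each node (its greatest distance to any other): A:2, B:2, C:2, D:2, E:1, F:2, G:2.
The maximum eccentricity is 2, realized for instance by the pair G–C via G – E – C. So the diameter is 2.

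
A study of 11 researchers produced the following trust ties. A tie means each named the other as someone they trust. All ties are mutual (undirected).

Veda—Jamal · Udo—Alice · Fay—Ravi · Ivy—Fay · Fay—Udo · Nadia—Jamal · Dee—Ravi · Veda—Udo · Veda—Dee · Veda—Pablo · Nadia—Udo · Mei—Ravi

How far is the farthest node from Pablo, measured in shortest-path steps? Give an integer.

4

Distances from Pablo: Alice:3, Dee:2, Fay:3, Ivy:4, Jamal:2, Mei:4, Nadia:3, Ravi:3, Udo:2, Veda:1.
The largest is 4 (to Mei and Ivy), so the eccentricity of Pablo is 4.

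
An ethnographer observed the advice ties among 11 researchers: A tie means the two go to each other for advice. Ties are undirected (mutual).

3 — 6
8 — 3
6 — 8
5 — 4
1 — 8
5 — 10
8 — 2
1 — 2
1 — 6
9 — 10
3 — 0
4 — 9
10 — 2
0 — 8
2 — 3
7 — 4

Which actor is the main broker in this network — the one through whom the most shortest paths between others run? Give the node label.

Unnormalized betweenness of each node: 0:0, 1:2, 2:76/3, 3:11/2, 4:19/2, 5:7, 6:1/3, 7:0, 8:41/6, 9:7, 10:49/2.
2 has the largest value, 76/3, making it the main broker — the node through which the most shortest paths run.

2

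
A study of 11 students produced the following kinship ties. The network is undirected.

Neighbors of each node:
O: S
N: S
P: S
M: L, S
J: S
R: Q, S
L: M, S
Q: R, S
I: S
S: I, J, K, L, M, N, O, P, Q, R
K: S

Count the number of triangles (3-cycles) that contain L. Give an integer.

1

L's neighbors: M and S.
Neighbor pairs that are themselves tied: L–M–S. Each forms one triangle with L, for 1 in total.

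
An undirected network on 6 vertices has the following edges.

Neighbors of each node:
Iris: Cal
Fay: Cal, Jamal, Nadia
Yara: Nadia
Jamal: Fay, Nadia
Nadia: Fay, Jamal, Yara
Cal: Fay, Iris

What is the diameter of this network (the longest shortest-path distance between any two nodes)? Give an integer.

Eccentricity of each node (its greatest distance to any other): Cal:3, Fay:2, Iris:4, Jamal:3, Nadia:3, Yara:4.
The maximum eccentricity is 4, realized for instance by the pair Yara–Iris via Yara – Nadia – Fay – Cal – Iris. So the diameter is 4.

4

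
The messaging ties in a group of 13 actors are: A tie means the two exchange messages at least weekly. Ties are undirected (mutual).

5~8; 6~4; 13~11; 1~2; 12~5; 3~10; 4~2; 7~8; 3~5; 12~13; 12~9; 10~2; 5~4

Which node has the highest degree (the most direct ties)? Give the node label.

5

Degrees — 1:1, 2:3, 3:2, 4:3, 5:4, 6:1, 7:1, 8:2, 9:1, 10:2, 11:1, 12:3, 13:2.
The maximum is 4, attained only by 5.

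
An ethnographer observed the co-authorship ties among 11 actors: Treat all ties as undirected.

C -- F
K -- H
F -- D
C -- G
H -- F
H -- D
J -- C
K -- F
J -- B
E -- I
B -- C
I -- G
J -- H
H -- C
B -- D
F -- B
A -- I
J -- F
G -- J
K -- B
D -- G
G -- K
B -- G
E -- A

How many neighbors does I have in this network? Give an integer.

I is directly tied to A, E, and G. That is 3 neighbors, so the degree of I is 3.

3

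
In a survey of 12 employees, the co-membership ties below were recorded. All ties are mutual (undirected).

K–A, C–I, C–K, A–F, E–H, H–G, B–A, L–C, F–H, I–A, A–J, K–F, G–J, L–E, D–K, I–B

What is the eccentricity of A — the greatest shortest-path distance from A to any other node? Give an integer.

3

Distances from A: B:1, C:2, D:2, E:3, F:1, G:2, H:2, I:1, J:1, K:1, L:3.
The largest is 3 (to E and L), so the eccentricity of A is 3.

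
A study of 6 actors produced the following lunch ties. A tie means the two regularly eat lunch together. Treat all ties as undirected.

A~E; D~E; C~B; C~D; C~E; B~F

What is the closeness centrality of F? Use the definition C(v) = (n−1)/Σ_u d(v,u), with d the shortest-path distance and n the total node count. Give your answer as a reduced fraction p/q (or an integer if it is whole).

Distances from F: A:4, B:1, C:2, D:3, E:3. Sum = 13.
n = 6, so closeness = 5/13.

5/13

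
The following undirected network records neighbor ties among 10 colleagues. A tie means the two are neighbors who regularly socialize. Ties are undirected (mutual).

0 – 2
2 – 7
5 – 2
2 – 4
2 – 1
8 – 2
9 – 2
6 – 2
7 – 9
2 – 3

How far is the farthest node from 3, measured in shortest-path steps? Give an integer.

2

Distances from 3: 0:2, 1:2, 2:1, 4:2, 5:2, 6:2, 7:2, 8:2, 9:2.
The largest is 2 (to 7, 1, 9, 8, 0, 4, 5, and 6), so the eccentricity of 3 is 2.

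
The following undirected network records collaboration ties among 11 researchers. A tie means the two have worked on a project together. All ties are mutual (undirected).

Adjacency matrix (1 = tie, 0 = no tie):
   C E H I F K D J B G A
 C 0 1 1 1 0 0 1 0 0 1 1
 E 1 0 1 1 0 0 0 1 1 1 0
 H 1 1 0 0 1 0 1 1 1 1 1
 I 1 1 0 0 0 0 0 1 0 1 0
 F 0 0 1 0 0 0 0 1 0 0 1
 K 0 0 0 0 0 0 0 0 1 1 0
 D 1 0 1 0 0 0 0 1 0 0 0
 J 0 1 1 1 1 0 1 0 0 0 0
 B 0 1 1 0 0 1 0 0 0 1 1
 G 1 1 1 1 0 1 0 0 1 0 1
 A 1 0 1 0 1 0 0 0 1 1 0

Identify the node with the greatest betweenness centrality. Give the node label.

Unnormalized betweenness of each node: A:9/4, B:179/60, C:19/6, D:1/4, E:149/60, F:1/2, G:421/60, H:509/60, I:47/60, J:37/12, K:0.
H has the largest value, 509/60, making it the main broker — the node through which the most shortest paths run.

H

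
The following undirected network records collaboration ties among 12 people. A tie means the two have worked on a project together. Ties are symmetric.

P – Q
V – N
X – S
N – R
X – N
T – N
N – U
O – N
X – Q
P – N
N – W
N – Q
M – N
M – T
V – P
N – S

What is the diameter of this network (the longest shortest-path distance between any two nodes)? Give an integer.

Eccentricity of each node (its greatest distance to any other): M:2, N:1, O:2, P:2, Q:2, R:2, S:2, T:2, U:2, V:2, W:2, X:2.
The maximum eccentricity is 2, realized for instance by the pair M–W via M – N – W. So the diameter is 2.

2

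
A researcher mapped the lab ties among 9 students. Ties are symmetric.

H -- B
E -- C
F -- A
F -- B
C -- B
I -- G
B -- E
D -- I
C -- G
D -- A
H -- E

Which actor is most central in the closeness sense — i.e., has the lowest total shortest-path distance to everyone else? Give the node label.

Farness (sum of distances to all others) for each node — A:18, B:14, C:15, D:20, E:17, F:16, G:17, H:20, I:19.
The smallest farness is 14, for B, so B has the highest closeness.

B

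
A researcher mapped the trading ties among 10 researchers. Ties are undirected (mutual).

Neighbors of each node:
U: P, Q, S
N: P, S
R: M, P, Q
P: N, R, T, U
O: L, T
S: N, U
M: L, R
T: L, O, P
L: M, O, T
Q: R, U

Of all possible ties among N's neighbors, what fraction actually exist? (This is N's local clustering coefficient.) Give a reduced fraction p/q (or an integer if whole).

N's neighbors: P and S (k = 2).
Possible neighbor pairs: C(2,2) = 1. Edges among them: none → e = 0.
Clustering(N) = 0/1.

0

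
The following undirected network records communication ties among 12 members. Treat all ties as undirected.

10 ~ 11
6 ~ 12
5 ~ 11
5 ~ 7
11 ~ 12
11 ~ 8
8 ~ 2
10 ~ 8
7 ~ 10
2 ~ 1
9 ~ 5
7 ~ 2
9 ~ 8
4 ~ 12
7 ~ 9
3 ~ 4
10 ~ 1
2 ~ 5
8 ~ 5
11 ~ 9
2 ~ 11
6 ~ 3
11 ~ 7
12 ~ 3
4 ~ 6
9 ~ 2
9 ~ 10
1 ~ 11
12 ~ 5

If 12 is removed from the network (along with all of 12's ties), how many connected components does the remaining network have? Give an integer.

2

Without 12, the remaining ties split the others into: {3, 4, 6}; {1, 2, 5, 7, 8, 9, 10, 11}.
That's 2 separate components.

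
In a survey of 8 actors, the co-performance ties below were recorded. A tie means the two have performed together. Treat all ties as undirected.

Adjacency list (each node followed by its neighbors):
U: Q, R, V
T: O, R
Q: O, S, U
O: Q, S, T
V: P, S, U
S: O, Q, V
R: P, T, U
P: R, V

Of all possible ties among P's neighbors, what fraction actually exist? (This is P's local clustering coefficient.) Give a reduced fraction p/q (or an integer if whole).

P's neighbors: R and V (k = 2).
Possible neighbor pairs: C(2,2) = 1. Edges among them: none → e = 0.
Clustering(P) = 0/1.

0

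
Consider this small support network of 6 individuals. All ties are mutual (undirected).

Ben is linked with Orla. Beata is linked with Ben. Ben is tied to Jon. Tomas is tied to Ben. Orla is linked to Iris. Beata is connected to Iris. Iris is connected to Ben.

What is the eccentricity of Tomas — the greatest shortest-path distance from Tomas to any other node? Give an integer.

2

Distances from Tomas: Beata:2, Ben:1, Iris:2, Jon:2, Orla:2.
The largest is 2 (to Beata, Iris, Jon, and Orla), so the eccentricity of Tomas is 2.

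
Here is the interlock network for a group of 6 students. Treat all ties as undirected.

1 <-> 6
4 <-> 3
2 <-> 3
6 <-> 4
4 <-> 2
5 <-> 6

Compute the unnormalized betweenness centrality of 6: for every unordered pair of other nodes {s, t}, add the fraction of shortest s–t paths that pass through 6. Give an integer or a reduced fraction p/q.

Pairs whose geodesics pass through 6 — 5–4: 1; 5–1: 1; 5–3: 1; 5–2: 1; 4–1: 1; 1–3: 1; 1–2: 1.
All other pairs contribute 0.
Summing the contributions gives betweenness(6) = 7.

7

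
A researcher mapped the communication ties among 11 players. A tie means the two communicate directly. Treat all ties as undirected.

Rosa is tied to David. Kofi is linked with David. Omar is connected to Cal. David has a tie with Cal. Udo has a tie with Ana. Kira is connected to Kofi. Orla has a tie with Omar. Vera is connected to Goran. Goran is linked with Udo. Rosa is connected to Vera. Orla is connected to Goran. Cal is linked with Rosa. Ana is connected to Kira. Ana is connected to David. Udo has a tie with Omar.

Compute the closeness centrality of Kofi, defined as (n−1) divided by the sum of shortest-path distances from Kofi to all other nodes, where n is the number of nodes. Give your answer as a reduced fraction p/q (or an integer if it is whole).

2/5

Distances from Kofi: Ana:2, Cal:2, David:1, Goran:4, Kira:1, Omar:3, Orla:4, Rosa:2, Udo:3, Vera:3. Sum = 25.
n = 11, so closeness = 10/25 = 2/5.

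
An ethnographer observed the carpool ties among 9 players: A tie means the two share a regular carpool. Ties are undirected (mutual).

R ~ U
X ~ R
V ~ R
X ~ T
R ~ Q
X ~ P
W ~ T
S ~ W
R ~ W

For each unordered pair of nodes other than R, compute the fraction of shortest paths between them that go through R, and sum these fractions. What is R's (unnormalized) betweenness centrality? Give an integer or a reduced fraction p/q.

Pairs whose geodesics pass through R — X–W: 1/2; X–U: 1; X–Q: 1; X–V: 1; X–S: 1/2; W–U: 1; W–P: 1/2; W–Q: 1; W–V: 1; U–P: 1; U–Q: 1; U–V: 1; U–T: 2/2; U–S: 1 … (+8 more pairs).
All other pairs contribute 0.
Summing the contributions gives betweenness(R) = 20.

20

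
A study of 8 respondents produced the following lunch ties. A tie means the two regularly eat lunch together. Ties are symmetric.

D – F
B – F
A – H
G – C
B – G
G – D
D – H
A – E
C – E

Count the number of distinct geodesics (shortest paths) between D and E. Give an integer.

The shortest distance is 3. The length-3 paths are: D–G–C–E; D–H–A–E.
That gives 2 distinct shortest paths.

2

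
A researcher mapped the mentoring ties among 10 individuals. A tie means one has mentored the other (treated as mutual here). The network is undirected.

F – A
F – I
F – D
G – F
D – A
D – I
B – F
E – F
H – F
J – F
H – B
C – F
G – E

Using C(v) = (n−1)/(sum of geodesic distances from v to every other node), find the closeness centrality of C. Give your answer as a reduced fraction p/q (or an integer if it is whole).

9/17

Distances from C: A:2, B:2, D:2, E:2, F:1, G:2, H:2, I:2, J:2. Sum = 17.
n = 10, so closeness = 9/17.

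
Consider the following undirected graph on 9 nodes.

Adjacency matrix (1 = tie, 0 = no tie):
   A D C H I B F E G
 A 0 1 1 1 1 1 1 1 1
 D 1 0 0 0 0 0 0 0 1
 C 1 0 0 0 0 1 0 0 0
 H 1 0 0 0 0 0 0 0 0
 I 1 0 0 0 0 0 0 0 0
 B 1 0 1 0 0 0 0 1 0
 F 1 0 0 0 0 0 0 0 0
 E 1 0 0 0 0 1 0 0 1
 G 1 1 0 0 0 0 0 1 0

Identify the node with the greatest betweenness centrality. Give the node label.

Unnormalized betweenness of each node: A:45/2, B:1/2, C:0, D:0, E:1/2, F:0, G:1/2, H:0, I:0.
A has the largest value, 45/2, making it the main broker — the node through which the most shortest paths run.

A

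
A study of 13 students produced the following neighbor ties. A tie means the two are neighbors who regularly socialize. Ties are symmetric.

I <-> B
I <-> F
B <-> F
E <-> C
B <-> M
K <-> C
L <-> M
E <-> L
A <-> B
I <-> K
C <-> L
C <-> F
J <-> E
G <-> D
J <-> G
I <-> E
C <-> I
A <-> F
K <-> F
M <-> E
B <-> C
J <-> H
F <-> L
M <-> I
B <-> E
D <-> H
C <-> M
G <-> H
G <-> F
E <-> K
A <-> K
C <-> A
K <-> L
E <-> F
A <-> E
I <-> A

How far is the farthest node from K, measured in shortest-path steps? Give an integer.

Distances from K: A:1, B:2, C:1, D:3, E:1, F:1, G:2, H:3, I:1, J:2, L:1, M:2.
The largest is 3 (to H and D), so the eccentricity of K is 3.

3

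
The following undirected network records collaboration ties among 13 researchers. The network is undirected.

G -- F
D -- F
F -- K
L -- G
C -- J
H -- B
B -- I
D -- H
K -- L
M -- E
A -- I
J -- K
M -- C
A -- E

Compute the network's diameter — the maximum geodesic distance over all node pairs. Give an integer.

6

Eccentricity of each node (its greatest distance to any other): A:6, B:5, C:5, D:5, E:6, F:5, G:6, H:5, I:6, J:5, K:5, L:6, M:5.
The maximum eccentricity is 6, realized for instance by the pair I–L via I – B – H – D – F – G – L. So the diameter is 6.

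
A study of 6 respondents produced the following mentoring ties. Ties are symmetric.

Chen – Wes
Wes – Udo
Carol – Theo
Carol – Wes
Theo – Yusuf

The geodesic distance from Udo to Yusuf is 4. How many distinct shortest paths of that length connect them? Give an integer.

The shortest distance is 4, and the only length-4 path is Udo–Wes–Carol–Theo–Yusuf. So there is exactly 1 shortest path.

1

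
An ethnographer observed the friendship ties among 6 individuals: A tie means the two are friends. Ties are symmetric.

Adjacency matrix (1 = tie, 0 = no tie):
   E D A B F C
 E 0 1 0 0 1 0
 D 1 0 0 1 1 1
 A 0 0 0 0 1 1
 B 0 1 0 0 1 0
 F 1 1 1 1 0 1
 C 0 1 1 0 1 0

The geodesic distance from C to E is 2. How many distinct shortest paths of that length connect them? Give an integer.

The shortest distance is 2. The length-2 paths are: C–D–E; C–F–E.
That gives 2 distinct shortest paths.

2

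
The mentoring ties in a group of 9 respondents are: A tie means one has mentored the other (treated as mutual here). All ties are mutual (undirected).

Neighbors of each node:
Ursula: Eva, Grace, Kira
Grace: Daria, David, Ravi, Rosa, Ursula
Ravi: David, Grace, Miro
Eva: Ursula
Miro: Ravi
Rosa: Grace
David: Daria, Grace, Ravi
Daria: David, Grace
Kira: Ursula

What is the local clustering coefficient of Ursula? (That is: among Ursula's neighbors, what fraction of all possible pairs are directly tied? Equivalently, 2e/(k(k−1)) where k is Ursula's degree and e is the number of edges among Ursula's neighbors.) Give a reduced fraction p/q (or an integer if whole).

0

Ursula's neighbors: Eva, Grace, and Kira (k = 3).
Possible neighbor pairs: C(3,2) = 3. Edges among them: none → e = 0.
Clustering(Ursula) = 0/3 = 0.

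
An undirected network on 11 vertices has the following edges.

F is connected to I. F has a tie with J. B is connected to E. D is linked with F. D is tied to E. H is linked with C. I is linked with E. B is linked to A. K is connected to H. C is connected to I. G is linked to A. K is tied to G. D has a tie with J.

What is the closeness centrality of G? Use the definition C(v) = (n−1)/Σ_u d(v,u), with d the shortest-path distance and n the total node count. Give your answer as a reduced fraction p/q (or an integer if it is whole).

1/3

Distances from G: A:1, B:2, C:3, D:4, E:3, F:5, H:2, I:4, J:5, K:1. Sum = 30.
n = 11, so closeness = 10/30 = 1/3.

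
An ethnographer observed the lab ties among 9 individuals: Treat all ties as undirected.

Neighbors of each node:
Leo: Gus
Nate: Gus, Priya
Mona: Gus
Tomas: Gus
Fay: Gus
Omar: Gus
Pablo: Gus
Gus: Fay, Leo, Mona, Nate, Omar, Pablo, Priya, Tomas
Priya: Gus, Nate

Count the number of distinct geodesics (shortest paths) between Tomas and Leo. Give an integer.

The shortest distance is 2, and the only length-2 path is Tomas–Gus–Leo. So there is exactly 1 shortest path.

1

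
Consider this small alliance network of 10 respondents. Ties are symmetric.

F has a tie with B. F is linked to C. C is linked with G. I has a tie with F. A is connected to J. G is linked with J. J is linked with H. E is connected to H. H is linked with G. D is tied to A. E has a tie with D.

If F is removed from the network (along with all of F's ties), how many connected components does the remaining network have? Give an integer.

3

Without F, the remaining ties split the others into: {A, C, D, E, G, H, J}; {B}; {I}.
That's 3 separate components.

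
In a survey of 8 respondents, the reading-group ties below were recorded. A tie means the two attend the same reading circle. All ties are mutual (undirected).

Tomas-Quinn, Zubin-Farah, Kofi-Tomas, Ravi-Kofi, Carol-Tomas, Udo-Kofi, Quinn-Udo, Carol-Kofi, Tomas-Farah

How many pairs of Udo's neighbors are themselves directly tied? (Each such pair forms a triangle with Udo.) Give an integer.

Udo's neighbors are Kofi and Quinn, but none of them are tied to each other, so no triangle contains Udo.

0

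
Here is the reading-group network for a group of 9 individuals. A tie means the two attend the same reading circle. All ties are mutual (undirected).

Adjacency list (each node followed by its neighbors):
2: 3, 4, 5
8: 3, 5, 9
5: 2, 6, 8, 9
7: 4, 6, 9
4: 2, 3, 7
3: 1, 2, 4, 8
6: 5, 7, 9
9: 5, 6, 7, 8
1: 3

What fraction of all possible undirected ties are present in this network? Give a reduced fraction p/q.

7/18

There are 14 edges and 9 nodes, so the maximum possible is C(9,2) = 36.
Density = 14/36 = 7/18.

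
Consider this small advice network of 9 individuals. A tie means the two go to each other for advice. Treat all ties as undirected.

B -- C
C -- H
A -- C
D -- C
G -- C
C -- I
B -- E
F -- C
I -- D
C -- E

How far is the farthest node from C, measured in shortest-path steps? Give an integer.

1

Distances from C: A:1, B:1, D:1, E:1, F:1, G:1, H:1, I:1.
The largest is 1 (to D, F, A, I, G, E, H, and B), so the eccentricity of C is 1.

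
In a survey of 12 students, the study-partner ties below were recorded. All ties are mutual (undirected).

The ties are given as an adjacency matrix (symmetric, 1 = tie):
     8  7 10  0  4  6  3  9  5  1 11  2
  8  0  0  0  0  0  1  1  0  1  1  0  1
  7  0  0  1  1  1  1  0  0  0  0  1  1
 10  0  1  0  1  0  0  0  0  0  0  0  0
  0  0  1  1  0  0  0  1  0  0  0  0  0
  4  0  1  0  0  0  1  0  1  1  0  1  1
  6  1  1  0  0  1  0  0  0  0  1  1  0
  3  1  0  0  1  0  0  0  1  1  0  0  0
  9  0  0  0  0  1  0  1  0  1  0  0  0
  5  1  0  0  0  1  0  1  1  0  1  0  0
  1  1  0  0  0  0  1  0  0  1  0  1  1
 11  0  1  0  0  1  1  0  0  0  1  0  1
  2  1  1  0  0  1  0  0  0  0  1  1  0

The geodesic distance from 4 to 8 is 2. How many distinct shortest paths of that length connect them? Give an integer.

The shortest distance is 2. The length-2 paths are: 4–6–8; 4–5–8; 4–2–8.
That gives 3 distinct shortest paths.

3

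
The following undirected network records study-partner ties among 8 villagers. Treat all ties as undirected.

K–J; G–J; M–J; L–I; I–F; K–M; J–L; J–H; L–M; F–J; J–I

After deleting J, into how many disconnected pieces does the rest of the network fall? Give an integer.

3

Without J, the remaining ties split the others into: {H}; {G}; {F, I, K, L, M}.
That's 3 separate components.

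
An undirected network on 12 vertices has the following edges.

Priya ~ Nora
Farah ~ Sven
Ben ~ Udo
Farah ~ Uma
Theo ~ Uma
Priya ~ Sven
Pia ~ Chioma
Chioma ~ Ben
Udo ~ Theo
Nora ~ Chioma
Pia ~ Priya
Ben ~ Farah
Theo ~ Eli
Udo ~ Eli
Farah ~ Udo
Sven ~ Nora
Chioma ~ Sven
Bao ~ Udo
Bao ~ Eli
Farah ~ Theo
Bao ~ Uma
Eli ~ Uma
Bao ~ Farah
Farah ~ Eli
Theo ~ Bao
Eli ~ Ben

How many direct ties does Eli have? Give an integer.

Eli is directly tied to Bao, Ben, Farah, Theo, Udo, and Uma. That is 6 neighbors, so the degree of Eli is 6.

6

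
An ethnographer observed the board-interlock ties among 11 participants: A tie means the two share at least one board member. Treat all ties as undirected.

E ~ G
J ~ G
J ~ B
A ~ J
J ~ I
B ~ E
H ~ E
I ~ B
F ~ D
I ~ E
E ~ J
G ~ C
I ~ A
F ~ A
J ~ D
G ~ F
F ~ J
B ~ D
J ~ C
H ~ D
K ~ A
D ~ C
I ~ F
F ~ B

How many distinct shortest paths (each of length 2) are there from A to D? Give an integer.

2

The shortest distance is 2. The length-2 paths are: A–F–D; A–J–D.
That gives 2 distinct shortest paths.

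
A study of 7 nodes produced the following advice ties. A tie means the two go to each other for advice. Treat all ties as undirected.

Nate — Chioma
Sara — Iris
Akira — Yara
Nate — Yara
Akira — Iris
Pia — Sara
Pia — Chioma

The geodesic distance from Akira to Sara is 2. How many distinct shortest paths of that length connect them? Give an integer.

The shortest distance is 2, and the only length-2 path is Akira–Iris–Sara. So there is exactly 1 shortest path.

1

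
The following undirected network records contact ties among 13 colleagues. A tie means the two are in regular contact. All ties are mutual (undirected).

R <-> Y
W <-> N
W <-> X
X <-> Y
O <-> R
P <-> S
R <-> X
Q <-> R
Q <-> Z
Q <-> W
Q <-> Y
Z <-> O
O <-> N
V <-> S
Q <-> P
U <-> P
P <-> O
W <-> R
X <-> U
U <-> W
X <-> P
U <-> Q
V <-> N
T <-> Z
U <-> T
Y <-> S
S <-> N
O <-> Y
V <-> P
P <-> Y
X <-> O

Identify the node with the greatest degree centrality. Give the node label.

Degrees — N:4, O:6, P:7, Q:6, R:5, S:4, T:2, U:5, V:3, W:5, X:6, Y:6, Z:3.
The maximum is 7, attained only by P.

P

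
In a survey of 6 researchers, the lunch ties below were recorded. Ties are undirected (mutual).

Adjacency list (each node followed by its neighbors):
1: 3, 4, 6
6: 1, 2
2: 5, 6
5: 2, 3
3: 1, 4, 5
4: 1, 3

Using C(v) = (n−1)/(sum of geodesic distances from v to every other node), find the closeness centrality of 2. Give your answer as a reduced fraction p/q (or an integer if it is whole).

Distances from 2: 1:2, 3:2, 4:3, 5:1, 6:1. Sum = 9.
n = 6, so closeness = 5/9.

5/9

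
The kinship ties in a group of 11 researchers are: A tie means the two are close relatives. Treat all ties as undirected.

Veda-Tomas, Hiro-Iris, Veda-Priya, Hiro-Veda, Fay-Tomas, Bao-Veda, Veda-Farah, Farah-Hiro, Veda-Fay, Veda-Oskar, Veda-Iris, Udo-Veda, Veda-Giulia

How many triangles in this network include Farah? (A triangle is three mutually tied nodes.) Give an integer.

1

Farah's neighbors: Hiro and Veda.
Neighbor pairs that are themselves tied: Farah–Hiro–Veda. Each forms one triangle with Farah, for 1 in total.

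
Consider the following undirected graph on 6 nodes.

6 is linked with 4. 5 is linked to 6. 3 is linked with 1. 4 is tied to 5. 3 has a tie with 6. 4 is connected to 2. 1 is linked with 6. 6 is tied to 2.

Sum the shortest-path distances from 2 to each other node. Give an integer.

Distances from 2: 1:2, 3:2, 4:1, 5:2, 6:1.
Sum = 2 + 2 + 1 + 2 + 1 = 8.

8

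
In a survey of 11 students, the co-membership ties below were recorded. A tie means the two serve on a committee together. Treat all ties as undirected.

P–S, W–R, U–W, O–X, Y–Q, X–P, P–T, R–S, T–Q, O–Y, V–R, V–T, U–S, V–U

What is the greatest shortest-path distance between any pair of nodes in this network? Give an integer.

Eccentricity of each node (its greatest distance to any other): O:5, P:3, Q:4, R:4, S:4, T:3, U:4, V:4, W:5, X:4, Y:5.
The maximum eccentricity is 5, realized for instance by the pair O–W via O – X – P – S – U – W. So the diameter is 5.

5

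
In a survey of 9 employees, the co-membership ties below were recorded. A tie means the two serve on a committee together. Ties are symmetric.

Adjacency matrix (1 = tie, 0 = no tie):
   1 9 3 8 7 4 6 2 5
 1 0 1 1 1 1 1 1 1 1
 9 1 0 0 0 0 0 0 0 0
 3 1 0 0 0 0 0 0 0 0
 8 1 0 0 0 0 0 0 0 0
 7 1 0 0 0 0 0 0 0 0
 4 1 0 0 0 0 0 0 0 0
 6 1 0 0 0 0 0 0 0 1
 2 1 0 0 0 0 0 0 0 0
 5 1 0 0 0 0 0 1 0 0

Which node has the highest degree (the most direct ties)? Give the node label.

Degrees — 1:8, 2:1, 3:1, 4:1, 5:2, 6:2, 7:1, 8:1, 9:1.
The maximum is 8, attained only by 1.

1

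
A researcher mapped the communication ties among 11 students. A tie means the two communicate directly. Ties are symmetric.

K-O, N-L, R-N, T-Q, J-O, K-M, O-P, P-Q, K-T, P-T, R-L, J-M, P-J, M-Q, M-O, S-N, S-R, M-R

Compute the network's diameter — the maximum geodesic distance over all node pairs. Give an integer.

4

Eccentricity of each node (its greatest distance to any other): J:3, K:3, L:4, M:2, N:4, O:3, P:4, Q:3, R:3, S:4, T:4.
The maximum eccentricity is 4, realized for instance by the pair P–S via P – O – M – R – S. So the diameter is 4.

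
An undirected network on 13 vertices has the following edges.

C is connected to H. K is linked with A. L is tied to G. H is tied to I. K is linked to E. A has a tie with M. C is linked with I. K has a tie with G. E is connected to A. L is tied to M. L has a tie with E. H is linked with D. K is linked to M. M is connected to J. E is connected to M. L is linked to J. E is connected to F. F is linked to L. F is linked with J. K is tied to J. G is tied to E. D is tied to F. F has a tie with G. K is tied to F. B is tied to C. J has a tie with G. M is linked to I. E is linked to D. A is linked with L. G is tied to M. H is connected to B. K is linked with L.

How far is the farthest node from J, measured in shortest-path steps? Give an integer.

4

Distances from J: A:2, B:4, C:3, D:2, E:2, F:1, G:1, H:3, I:2, K:1, L:1, M:1.
The largest is 4 (to B), so the eccentricity of J is 4.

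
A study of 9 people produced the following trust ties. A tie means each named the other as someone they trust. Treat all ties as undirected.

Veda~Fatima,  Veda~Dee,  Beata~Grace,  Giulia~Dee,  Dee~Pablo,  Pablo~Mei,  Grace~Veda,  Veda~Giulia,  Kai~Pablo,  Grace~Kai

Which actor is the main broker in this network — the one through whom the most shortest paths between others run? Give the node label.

Unnormalized betweenness of each node: Beata:0, Dee:13/2, Fatima:0, Giulia:0, Grace:19/2, Kai:4, Mei:0, Pablo:17/2, Veda:23/2.
Veda has the largest value, 23/2, making it the main broker — the node through which the most shortest paths run.

Veda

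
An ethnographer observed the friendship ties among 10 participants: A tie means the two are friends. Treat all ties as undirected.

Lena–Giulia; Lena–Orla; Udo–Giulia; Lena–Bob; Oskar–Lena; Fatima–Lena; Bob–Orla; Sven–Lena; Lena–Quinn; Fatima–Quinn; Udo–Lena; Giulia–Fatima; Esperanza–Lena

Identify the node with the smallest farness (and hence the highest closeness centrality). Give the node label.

Lena

Farness (sum of distances to all others) for each node — Bob:16, Esperanza:17, Fatima:15, Giulia:15, Lena:9, Orla:16, Oskar:17, Quinn:16, Sven:17, Udo:16.
The smallest farness is 9, for Lena, so Lena has the highest closeness.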